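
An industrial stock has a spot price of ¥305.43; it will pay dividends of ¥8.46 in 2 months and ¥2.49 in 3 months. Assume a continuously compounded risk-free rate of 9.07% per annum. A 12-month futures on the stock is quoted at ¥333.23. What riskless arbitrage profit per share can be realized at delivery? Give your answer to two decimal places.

PV(dividends) I = 8.46·e^(−0.0907·2/12) + 2.49·e^(−0.0907·3/12) = 10.7672
Fair futures F* = (S − I)·e^(rT) = (305.43 − 10.7672)·e^0.090700 = 294.6628 × 1.094940 = 322.6381
Market ¥333.23 > fair 322.6381: forward overpriced → cash-and-carry (borrow at r, buy the stock and collect the dividends, short the forward).
Profit at T = |F_mkt − F*| = |333.23 − 322.6381| = ¥10.59 per share

¥10.59 per share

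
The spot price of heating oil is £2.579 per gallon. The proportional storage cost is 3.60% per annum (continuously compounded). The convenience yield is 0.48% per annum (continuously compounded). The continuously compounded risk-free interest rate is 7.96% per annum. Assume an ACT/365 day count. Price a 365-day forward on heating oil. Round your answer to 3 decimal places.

Net carry = r + u − y = 0.0796 + 0.0360 − 0.0048 = 0.1108
F = S·e^((r+u−y)T) = 2.579 · e^(0.1108 × 365/365) = 2.579 · e^0.110800
= 2.579 × 1.117171 = £2.881 per gallon

£2.881 per gallon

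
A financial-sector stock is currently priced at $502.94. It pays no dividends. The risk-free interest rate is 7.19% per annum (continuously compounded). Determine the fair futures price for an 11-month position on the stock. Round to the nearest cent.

$537.20

F = S·e^(rT) = 502.94 · e^(0.0719 × 11/12)
= 502.94 · e^0.065908 = 502.94 × 1.068128
F = $537.20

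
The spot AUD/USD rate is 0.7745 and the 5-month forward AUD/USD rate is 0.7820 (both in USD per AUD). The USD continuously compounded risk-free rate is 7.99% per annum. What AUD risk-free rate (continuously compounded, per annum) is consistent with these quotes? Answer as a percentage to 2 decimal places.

5.68%

F = S·e^((r_USD − r_AUD)T) ⇒ r_AUD = r_USD − ln(F/S)/T
ln(0.7820/0.7745) = 0.009637; /(5/12) = 0.023129
r_AUD = 0.0799 − 0.023129 = 0.056771
r_AUD = 5.68%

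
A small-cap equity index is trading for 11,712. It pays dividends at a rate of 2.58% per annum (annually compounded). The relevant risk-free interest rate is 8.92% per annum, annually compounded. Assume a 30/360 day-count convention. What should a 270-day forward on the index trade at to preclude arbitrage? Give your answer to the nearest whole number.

F = S · (1+r)^T / (1+q)^T
= 11712 × 1.066180 / 1.019288 = 11712 × 1.046005
F = 12,251

12,251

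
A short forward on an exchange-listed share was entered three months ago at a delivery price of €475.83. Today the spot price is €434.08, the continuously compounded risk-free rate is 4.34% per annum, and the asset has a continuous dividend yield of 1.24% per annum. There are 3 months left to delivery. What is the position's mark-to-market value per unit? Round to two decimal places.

€37.96

Current fair forward for the remaining 3 months: F = S·e^((r − q)·T), (r − q) = 0.0434 − 0.0124 = 0.0310
F = 434.08 · e^(0.0310 × 3/12) = 434.08 × 1.007780 = 437.4571
Value of long forward = (F − K)·e^(−rT) = (437.4571 − 475.83) · e^(−0.0434·3/12)
= -38.3729 × 0.989209 = -37.96
Short position value = −(long value) = €37.96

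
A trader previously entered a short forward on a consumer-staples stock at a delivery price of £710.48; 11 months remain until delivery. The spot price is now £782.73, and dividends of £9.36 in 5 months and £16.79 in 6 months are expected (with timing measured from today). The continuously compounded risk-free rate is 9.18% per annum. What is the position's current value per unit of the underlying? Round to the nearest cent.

PV(remaining dividends) I = 9.36·e^(−0.0918·5/12) + 16.79·e^(−0.0918·6/12) = 25.0455
Current forward F = (S − I)·e^(rT) = (782.73 − 25.0455)·e^(0.0918·11/12) = 757.6845 × 1.087792 = 824.2031
Value (long) = (F − K)·e^(−rT) = (824.2031 − 710.48) × 0.919293 = 104.5448
Short position value = −(long value) = -£104.54

-£104.54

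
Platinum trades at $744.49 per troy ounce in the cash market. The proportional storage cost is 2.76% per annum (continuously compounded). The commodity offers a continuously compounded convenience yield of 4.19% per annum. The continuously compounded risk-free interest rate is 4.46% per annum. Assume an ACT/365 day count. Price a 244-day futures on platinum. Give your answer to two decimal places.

$759.72 per troy ounce

Net carry = r + u − y = 0.0446 + 0.0276 − 0.0419 = 0.0303
F = S·e^((r+u−y)T) = 744.49 · e^(0.0303 × 244/365) = 744.49 · e^0.020255
= 744.49 × 1.020462 = $759.72 per troy ounce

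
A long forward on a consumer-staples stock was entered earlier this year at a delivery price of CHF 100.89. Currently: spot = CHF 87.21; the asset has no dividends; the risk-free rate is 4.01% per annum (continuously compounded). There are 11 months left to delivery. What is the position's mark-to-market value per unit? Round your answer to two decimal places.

Current fair forward for the remaining 11 months: F = S·e^(r·T), r = 0.0401
F = 87.21 · e^(0.0401 × 11/12) = 87.21 × 1.037442 = 90.4753
Value of long forward = (F − K)·e^(−rT) = (90.4753 − 100.89) · e^(−0.0401·11/12)
= -10.4147 × 0.963909 = -10.04

-CHF 10.04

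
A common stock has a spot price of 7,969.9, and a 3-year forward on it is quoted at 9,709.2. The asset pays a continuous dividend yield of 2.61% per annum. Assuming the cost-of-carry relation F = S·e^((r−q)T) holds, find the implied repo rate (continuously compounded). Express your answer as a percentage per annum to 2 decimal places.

9.19%

From F = S·e^((r−q)T): (r − q) = ln(F/S)/T
ln(9709.2/7969.9) = ln(1.218234) = 0.197402
(r − q) = 0.197402 / (3) = 0.065801
r = ln(F/S)/T + q = 0.065801 + 0.0261 = 0.091901
r = 9.19%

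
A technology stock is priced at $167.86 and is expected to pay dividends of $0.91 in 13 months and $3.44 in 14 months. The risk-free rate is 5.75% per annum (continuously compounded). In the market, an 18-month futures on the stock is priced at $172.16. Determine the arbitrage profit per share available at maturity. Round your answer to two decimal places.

PV(dividends) I = 0.91·e^(−0.0575·13/12) + 3.44·e^(−0.0575·14/12) = 4.0718
Fair futures F* = (S − I)·e^(rT) = (167.86 − 4.0718)·e^0.086250 = 163.7882 × 1.090079 = 178.5421
Market $172.16 < fair 178.5421: forward underpriced → reverse cash-and-carry (short the stock, invest proceeds at r, pay the dividends, go long the forward).
Profit at T = |F_mkt − F*| = |172.16 − 178.5421| = $6.38 per share

$6.38 per share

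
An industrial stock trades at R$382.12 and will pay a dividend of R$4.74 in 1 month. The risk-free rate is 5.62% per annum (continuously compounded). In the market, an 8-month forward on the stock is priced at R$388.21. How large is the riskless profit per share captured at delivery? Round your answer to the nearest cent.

PV(dividends) I = 4.74·e^(−0.0562·1/12) = 4.7179
Fair forward F* = (S − I)·e^(rT) = (382.12 − 4.7179)·e^0.037467 = 377.4021 × 1.038178 = 391.8106
Market R$388.21 < fair 391.8106: forward underpriced → reverse cash-and-carry (short the stock, invest proceeds at r, pay the dividends, go long the forward).
Profit at T = |F_mkt − F*| = |388.21 − 391.8106| = R$3.60 per share

R$3.60 per share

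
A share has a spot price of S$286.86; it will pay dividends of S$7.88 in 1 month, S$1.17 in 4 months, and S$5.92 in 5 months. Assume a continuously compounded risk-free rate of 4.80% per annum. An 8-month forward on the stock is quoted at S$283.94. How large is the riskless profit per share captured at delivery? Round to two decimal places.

PV(dividends) I = 7.88·e^(−0.0480·1/12) + 1.17·e^(−0.0480·4/12) + 5.92·e^(−0.0480·5/12) = 14.8027
Fair forward F* = (S − I)·e^(rT) = (286.86 − 14.8027)·e^0.032000 = 272.0573 × 1.032518 = 280.9041
Market S$283.94 > fair 280.9041: forward overpriced → cash-and-carry (borrow at r, buy the stock and collect the dividends, short the forward).
Profit at T = |F_mkt − F*| = |283.94 − 280.9041| = S$3.04 per share

S$3.04 per share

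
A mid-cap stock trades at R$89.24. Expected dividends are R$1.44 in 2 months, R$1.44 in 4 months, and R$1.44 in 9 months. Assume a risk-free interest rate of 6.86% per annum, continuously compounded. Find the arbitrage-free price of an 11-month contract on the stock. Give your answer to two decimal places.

R$90.56

PV(dividends) I = 1.44·e^(−0.0686·2/12) + 1.44·e^(−0.0686·4/12) + 1.44·e^(−0.0686·9/12)
I = 1.4236 + 1.4074 + 1.3678 = 4.1988
F = (S − I)·e^(rT) = (89.24 − 4.1988) · e^(0.0686·11/12)
= 85.0412 · e^0.062883 = 85.0412 × 1.064902 = R$90.56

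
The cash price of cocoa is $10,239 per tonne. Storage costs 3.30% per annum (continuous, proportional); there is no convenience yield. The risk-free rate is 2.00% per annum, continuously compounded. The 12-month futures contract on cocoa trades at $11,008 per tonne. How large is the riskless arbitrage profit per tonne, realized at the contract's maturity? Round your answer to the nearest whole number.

$212 per tonne

Fair futures: F* = S·e^(carry·T), with carry = (r + u) = 0.0200 + 0.0330 = 0.0530
F* = 10239 · e^(0.0530 × 12/12) = 10239 · e^0.053000 = 10239 × 1.054430 = $10796.3088
Market $11008 > fair $10796.3088: forward overpriced → cash-and-carry (buy spot, short the forward).
At maturity, profit = |F_mkt − F*| = |11008 − 10796.3088| = $212 per tonne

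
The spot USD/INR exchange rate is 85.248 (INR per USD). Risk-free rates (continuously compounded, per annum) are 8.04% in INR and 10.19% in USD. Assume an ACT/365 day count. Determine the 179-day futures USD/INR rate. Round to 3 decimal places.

84.354

F = S·e^((r_INR − r_USD)T) = 85.248 · e^((0.0804 − 0.1019) × 179/365)
= 85.248 · e^-0.010544 = 85.248 × 0.989511
F = 84.354 INR per USD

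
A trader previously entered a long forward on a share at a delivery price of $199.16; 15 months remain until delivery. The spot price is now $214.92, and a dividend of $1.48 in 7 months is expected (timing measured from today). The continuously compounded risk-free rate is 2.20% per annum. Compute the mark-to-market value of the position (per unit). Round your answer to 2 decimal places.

$19.70

PV(remaining dividends) I = 1.48·e^(−0.0220·7/12) = 1.4611
Current forward F = (S − I)·e^(rT) = (214.92 − 1.4611)·e^(0.0220·15/12) = 213.4589 × 1.027882 = 219.4106
Value (long) = (F − K)·e^(−rT) = (219.4106 − 199.16) × 0.972875 = 19.7013
Value = $19.70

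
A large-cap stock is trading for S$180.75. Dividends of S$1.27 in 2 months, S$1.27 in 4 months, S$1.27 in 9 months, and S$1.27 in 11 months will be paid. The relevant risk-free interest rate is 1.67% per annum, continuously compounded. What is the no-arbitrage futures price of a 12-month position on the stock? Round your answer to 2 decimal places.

PV(dividends) I = 1.27·e^(−0.0167·2/12) + 1.27·e^(−0.0167·4/12) + 1.27·e^(−0.0167·9/12) + 1.27·e^(−0.0167·11/12)
I = 1.2665 + 1.2629 + 1.2542 + 1.2507 = 5.0343
F = (S − I)·e^(rT) = (180.75 − 5.0343) · e^(0.0167·12/12)
= 175.7157 · e^0.016700 = 175.7157 × 1.016840 = S$178.67

S$178.67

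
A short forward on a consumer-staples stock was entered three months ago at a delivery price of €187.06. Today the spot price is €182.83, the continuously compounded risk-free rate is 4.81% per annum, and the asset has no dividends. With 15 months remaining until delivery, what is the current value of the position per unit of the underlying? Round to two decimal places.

Current fair forward for the remaining 15 months: F = S·e^(r·T), r = 0.0481
F = 182.83 · e^(0.0481 × 15/12) = 182.83 × 1.061969 = 194.1598
Value of long forward = (F − K)·e^(−rT) = (194.1598 − 187.06) · e^(−0.0481·15/12)
= 7.0998 × 0.941647 = 6.69
Short position value = −(long value) = -€6.69

-€6.69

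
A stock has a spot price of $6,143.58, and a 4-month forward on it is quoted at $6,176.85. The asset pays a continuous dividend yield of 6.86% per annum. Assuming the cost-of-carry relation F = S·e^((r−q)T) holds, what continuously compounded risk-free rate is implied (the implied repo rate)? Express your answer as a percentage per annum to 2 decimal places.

From F = S·e^((r−q)T): (r − q) = ln(F/S)/T
ln(6176.85/6143.58) = ln(1.005415) = 0.005400
(r − q) = 0.005400 / (4/12) = 0.016200
r = ln(F/S)/T + q = 0.016200 + 0.0686 = 0.084800
r = 8.48%

8.48%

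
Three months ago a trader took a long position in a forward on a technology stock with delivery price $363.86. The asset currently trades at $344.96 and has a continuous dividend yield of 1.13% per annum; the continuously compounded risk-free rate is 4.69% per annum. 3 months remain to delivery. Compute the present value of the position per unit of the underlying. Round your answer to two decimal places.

-$15.63

Current fair forward for the remaining 3 months: F = S·e^((r − q)·T), (r − q) = 0.0469 − 0.0113 = 0.0356
F = 344.96 · e^(0.0356 × 3/12) = 344.96 × 1.008940 = 348.0439
Value of long forward = (F − K)·e^(−rT) = (348.0439 − 363.86) · e^(−0.0469·3/12)
= -15.8161 × 0.988343 = -15.63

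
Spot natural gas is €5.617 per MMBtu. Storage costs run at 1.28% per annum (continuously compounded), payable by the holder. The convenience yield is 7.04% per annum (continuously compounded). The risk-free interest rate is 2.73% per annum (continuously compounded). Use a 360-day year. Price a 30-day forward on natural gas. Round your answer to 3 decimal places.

€5.603 per MMBtu

Net carry = r + u − y = 0.0273 + 0.0128 − 0.0704 = -0.0303
F = S·e^((r+u−y)T) = 5.617 · e^(-0.0303 × 30/360) = 5.617 · e^-0.002525
= 5.617 × 0.997478 = €5.603 per MMBtu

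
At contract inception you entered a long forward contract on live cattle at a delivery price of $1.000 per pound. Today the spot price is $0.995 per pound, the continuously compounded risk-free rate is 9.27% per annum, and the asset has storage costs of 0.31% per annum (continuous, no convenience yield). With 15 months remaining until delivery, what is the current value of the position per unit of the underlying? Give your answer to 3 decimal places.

Current fair forward for the remaining 15 months: F = S·e^((r + u)·T), (r + u) = 0.0927 + 0.0031 = 0.0958
F = 0.995 · e^(0.0958 × 15/12) = 0.995 × 1.127215 = 1.1216
Value of long forward = (F − K)·e^(−rT) = (1.1216 − 1.000) · e^(−0.0927·15/12)
= 0.1216 × 0.890587 = 0.108

$0.108 per pound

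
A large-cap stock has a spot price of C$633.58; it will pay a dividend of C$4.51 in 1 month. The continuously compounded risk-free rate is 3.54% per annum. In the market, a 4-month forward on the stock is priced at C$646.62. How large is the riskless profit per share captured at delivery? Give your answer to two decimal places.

C$10.07 per share

PV(dividends) I = 4.51·e^(−0.0354·1/12) = 4.4967
Fair forward F* = (S − I)·e^(rT) = (633.58 − 4.4967)·e^0.011800 = 629.0833 × 1.011870 = 636.5505
Market C$646.62 > fair 636.5505: forward overpriced → cash-and-carry (borrow at r, buy the stock and collect the dividends, short the forward).
Profit at T = |F_mkt − F*| = |646.62 − 636.5505| = C$10.07 per share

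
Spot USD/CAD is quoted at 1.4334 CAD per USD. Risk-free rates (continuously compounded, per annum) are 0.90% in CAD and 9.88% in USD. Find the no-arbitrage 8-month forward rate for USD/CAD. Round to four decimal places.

F = S·e^((r_CAD − r_USD)T) = 1.4334 · e^((0.0090 − 0.0988) × 8/12)
= 1.4334 · e^-0.059867 = 1.4334 × 0.941890
F = 1.3501 CAD per USD

1.3501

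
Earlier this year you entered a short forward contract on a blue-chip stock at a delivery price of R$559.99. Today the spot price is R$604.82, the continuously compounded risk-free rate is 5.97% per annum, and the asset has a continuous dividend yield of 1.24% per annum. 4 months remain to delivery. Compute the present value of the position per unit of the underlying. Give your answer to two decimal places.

-R$53.37

Current fair forward for the remaining 4 months: F = S·e^((r − q)·T), (r − q) = 0.0597 − 0.0124 = 0.0473
F = 604.82 · e^(0.0473 × 4/12) = 604.82 × 1.015892 = 614.4318
Value of long forward = (F − K)·e^(−rT) = (614.4318 − 559.99) · e^(−0.0597·4/12)
= 54.4418 × 0.980297 = 53.37
Short position value = −(long value) = -R$53.37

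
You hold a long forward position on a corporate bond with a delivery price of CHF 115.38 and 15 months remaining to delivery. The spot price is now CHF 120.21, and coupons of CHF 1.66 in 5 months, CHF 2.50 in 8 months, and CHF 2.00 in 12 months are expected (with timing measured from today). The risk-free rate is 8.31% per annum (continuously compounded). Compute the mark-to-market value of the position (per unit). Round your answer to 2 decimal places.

CHF 10.40

PV(remaining coupons) I = 1.66·e^(−0.0831·5/12) + 2.50·e^(−0.0831·8/12) + 2.00·e^(−0.0831·12/12) = 5.8093
Current forward F = (S − I)·e^(rT) = (120.21 − 5.8093)·e^(0.0831·15/12) = 114.4007 × 1.109462 = 126.9232
Value (long) = (F − K)·e^(−rT) = (126.9232 − 115.38) × 0.901338 = 10.4043
Value = CHF 10.40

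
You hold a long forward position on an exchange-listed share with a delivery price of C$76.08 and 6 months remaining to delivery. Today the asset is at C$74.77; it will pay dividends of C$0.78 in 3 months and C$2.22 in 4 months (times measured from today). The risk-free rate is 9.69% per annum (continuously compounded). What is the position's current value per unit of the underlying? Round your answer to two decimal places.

PV(remaining dividends) I = 0.78·e^(−0.0969·3/12) + 2.22·e^(−0.0969·4/12) = 2.9108
Current forward F = (S − I)·e^(rT) = (74.77 − 2.9108)·e^(0.0969·6/12) = 71.8592 × 1.049643 = 75.4265
Value (long) = (F − K)·e^(−rT) = (75.4265 − 76.08) × 0.952705 = -0.6226
Value = -C$0.62

-C$0.62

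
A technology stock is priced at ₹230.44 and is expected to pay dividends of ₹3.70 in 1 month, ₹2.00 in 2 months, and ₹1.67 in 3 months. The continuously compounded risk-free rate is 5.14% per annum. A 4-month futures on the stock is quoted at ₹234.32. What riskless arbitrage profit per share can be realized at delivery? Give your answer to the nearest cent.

₹7.34 per share

PV(dividends) I = 3.70·e^(−0.0514·1/12) + 2.00·e^(−0.0514·2/12) + 1.67·e^(−0.0514·3/12) = 7.3158
Fair futures F* = (S − I)·e^(rT) = (230.44 − 7.3158)·e^0.017133 = 223.1242 × 1.017281 = 226.9800
Market ₹234.32 > fair 226.9800: forward overpriced → cash-and-carry (borrow at r, buy the stock and collect the dividends, short the forward).
Profit at T = |F_mkt − F*| = |234.32 − 226.9800| = ₹7.34 per share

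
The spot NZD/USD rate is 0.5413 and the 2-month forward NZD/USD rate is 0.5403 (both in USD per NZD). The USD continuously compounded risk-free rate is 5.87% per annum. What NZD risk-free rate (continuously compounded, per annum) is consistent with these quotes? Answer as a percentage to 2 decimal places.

6.98%

F = S·e^((r_USD − r_NZD)T) ⇒ r_NZD = r_USD − ln(F/S)/T
ln(0.5403/0.5413) = -0.001849; /(2/12) = -0.011094
r_NZD = 0.0587 + 0.011094 = 0.069794
r_NZD = 6.98%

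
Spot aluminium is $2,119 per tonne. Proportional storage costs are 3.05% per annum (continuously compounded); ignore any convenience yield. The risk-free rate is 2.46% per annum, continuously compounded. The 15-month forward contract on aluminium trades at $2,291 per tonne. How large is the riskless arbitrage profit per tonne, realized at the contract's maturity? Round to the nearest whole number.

$21 per tonne

Fair forward: F* = S·e^(carry·T), with carry = (r + u) = 0.0246 + 0.0305 = 0.0551
F* = 2119 · e^(0.0551 × 15/12) = 2119 · e^0.068875 = 2119 × 1.071302 = $2270.0889
Market $2291 > fair $2270.0889: forward overpriced → cash-and-carry (buy spot, short the forward).
At maturity, profit = |F_mkt − F*| = |2291 − 2270.0889| = $21 per tonne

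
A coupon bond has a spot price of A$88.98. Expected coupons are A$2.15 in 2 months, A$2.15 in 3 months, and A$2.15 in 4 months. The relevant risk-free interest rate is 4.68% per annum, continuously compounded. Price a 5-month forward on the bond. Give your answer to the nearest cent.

A$84.23

PV(coupons) I = 2.15·e^(−0.0468·2/12) + 2.15·e^(−0.0468·3/12) + 2.15·e^(−0.0468·4/12)
I = 2.1333 + 2.1250 + 2.1167 = 6.3750
F = (S − I)·e^(rT) = (88.98 − 6.3750) · e^(0.0468·5/12)
= 82.6050 · e^0.019500 = 82.6050 × 1.019691 = A$84.23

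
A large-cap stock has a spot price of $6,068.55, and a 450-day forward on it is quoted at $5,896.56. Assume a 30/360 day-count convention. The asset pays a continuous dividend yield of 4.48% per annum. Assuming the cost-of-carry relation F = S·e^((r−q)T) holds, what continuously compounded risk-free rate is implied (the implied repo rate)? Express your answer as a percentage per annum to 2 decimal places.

2.18%

From F = S·e^((r−q)T): (r − q) = ln(F/S)/T
ln(5896.56/6068.55) = ln(0.971659) = -0.028750
(r − q) = -0.028750 / (450/360) = -0.023000
r = ln(F/S)/T + q = -0.023000 + 0.0448 = 0.021800
r = 2.18%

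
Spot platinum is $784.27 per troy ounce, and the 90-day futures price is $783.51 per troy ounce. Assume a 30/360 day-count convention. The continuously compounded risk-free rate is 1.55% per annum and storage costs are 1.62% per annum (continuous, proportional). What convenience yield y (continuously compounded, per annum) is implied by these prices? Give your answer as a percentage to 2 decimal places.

3.56%

F = S·e^((r+u−y)T) ⇒ (r+u−y) = ln(F/S)/T
ln(783.51/784.27) = -0.000970; /T ⇒ -0.003880
y = r + u − ln(F/S)/T = 0.0155 + 0.0162 + 0.003880 = 0.035580
y = 3.56%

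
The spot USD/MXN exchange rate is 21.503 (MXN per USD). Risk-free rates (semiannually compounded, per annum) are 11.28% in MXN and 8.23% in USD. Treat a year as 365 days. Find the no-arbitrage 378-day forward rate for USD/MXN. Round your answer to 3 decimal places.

22.160

By covered interest parity, F = S · (1+r_MXN/2)^(2T) / (1+r_USD/2)^(2T)
= 21.503 × 1.120351 / 1.087112 = 21.503 × 1.030576
F = 22.160 MXN per USD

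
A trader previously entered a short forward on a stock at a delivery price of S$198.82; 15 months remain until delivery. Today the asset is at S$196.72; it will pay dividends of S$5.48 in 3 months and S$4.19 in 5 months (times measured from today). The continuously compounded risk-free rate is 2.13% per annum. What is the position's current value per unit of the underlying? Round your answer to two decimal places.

PV(remaining dividends) I = 5.48·e^(−0.0213·3/12) + 4.19·e^(−0.0213·5/12) = 9.6039
Current forward F = (S − I)·e^(rT) = (196.72 − 9.6039)·e^(0.0213·15/12) = 187.1161 × 1.026983 = 192.1651
Value (long) = (F − K)·e^(−rT) = (192.1651 − 198.82) × 0.973726 = -6.4800
Short position value = −(long value) = S$6.48

S$6.48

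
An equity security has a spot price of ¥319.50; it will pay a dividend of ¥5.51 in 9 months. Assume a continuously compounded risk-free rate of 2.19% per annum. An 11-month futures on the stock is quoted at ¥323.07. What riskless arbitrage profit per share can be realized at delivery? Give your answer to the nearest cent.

PV(dividends) I = 5.51·e^(−0.0219·9/12) = 5.4202
Fair futures F* = (S − I)·e^(rT) = (319.50 − 5.4202)·e^0.020075 = 314.0798 × 1.020278 = 320.4487
Market ¥323.07 > fair 320.4487: forward overpriced → cash-and-carry (borrow at r, buy the stock and collect the dividends, short the forward).
Profit at T = |F_mkt − F*| = |323.07 − 320.4487| = ¥2.62 per share

¥2.62 per share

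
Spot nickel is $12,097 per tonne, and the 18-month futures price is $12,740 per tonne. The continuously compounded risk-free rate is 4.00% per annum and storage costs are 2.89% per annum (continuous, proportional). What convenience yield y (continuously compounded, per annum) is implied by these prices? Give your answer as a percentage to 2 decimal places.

3.44%

F = S·e^((r+u−y)T) ⇒ (r+u−y) = ln(F/S)/T
ln(12740/12097) = 0.051789; /T ⇒ 0.034526
y = r + u − ln(F/S)/T = 0.0400 + 0.0289 − 0.034526 = 0.034374
y = 3.44%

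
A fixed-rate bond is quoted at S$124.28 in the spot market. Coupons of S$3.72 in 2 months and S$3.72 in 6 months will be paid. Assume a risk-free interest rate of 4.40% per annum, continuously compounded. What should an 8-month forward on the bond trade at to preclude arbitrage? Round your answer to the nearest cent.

S$120.43

PV(coupons) I = 3.72·e^(−0.0440·2/12) + 3.72·e^(−0.0440·6/12)
I = 3.6928 + 3.6391 = 7.3319
F = (S − I)·e^(rT) = (124.28 − 7.3319) · e^(0.0440·8/12)
= 116.9481 · e^0.029333 = 116.9481 × 1.029767 = S$120.43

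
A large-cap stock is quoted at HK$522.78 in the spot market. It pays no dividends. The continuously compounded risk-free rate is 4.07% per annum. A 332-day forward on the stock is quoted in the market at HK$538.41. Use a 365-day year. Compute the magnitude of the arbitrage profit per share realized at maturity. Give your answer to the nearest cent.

Fair forward: F* = S·e^(carry·T), with carry = r = 0.0407
F* = 522.78 · e^(0.0407 × 332/365) = 522.78 · e^0.037020 = 522.78 × 1.037714 = HK$542.4961
Market HK$538.41 < fair HK$542.4961: forward underpriced → reverse cash-and-carry (short spot, go long the forward).
At maturity, profit = |F_mkt − F*| = |538.41 − 542.4961| = HK$4.09 per share

HK$4.09 per share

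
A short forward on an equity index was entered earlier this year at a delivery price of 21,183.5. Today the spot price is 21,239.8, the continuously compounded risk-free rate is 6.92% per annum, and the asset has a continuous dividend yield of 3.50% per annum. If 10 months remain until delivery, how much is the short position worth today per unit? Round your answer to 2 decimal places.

-632.78

Current fair forward for the remaining 10 months: F = S·e^((r − q)·T), (r − q) = 0.0692 − 0.0350 = 0.0342
F = 21239.8 · e^(0.0342 × 10/12) = 21239.8 × 1.02891001 = 21853.8428
Value of long forward = (F − K)·e^(−rT) = (21853.8428 − 21183.5) · e^(−0.0692·10/12)
= 670.3428 × 0.94396455 = 632.78
Short position value = −(long value) = -632.78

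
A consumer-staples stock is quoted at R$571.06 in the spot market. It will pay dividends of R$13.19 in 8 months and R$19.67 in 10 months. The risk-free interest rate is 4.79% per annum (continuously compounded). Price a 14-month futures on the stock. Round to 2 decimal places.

PV(dividends) I = 13.19·e^(−0.0479·8/12) + 19.67·e^(−0.0479·10/12)
I = 12.7755 + 18.9003 = 31.6758
F = (S − I)·e^(rT) = (571.06 − 31.6758) · e^(0.0479·14/12)
= 539.3842 · e^0.055883 = 539.3842 × 1.057474 = R$570.38

R$570.38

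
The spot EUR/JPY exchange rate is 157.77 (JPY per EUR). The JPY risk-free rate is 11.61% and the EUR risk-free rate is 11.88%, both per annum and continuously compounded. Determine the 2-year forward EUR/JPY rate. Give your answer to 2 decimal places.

156.92

F = S·e^((r_JPY − r_EUR)T) = 157.77 · e^((0.1161 − 0.1188) × 2)
= 157.77 · e^-0.005400 = 157.77 × 0.994615
F = 156.92 JPY per EUR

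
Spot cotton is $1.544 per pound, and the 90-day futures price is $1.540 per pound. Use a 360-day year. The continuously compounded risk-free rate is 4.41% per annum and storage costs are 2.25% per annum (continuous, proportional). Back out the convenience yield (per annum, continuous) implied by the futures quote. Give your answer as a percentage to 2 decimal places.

7.70%

F = S·e^((r+u−y)T) ⇒ (r+u−y) = ln(F/S)/T
ln(1.540/1.544) = -0.002594; /T ⇒ -0.010376
y = r + u − ln(F/S)/T = 0.0441 + 0.0225 + 0.010376 = 0.076976
y = 7.70%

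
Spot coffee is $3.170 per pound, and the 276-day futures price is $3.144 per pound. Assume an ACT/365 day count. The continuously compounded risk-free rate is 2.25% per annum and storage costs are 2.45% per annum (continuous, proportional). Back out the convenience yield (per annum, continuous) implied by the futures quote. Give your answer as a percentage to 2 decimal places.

F = S·e^((r+u−y)T) ⇒ (r+u−y) = ln(F/S)/T
ln(3.144/3.170) = -0.008236; /T ⇒ -0.010892
y = r + u − ln(F/S)/T = 0.0225 + 0.0245 + 0.010892 = 0.057892
y = 5.79%

5.79%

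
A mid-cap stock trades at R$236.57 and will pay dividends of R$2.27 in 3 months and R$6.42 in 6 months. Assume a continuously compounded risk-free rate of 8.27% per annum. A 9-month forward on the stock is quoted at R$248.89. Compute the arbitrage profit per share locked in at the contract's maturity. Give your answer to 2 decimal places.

R$6.10 per share

PV(dividends) I = 2.27·e^(−0.0827·3/12) + 6.42·e^(−0.0827·6/12) = 8.3835
Fair forward F* = (S − I)·e^(rT) = (236.57 − 8.3835)·e^0.062025 = 228.1865 × 1.063989 = 242.7879
Market R$248.89 > fair 242.7879: forward overpriced → cash-and-carry (borrow at r, buy the stock and collect the dividends, short the forward).
Profit at T = |F_mkt − F*| = |248.89 − 242.7879| = R$6.10 per share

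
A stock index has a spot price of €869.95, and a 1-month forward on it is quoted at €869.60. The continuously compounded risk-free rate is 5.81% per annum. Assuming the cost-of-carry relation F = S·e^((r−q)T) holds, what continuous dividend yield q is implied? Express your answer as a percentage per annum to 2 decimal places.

From F = S·e^((r−q)T): (r − q) = ln(F/S)/T
ln(869.60/869.95) = ln(0.999598) = -0.000402
(r − q) = -0.000402 / (1/12) = -0.004824
q = r − ln(F/S)/T = 0.0581 + 0.004824 = 0.062924
q = 6.29%

6.29%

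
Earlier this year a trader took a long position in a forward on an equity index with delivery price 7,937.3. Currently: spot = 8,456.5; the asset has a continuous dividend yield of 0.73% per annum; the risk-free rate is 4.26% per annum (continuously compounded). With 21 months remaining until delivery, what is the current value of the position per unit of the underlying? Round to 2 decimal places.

Current fair forward for the remaining 21 months: F = S·e^((r − q)·T), (r − q) = 0.0426 − 0.0073 = 0.0353
F = 8456.5 · e^(0.0353 × 21/12) = 8456.5 × 1.06372298 = 8995.3734
Value of long forward = (F − K)·e^(−rT) = (8995.3734 − 7937.3) · e^(−0.0426·21/12)
= 1058.0734 × 0.92816106 = 982.06

982.06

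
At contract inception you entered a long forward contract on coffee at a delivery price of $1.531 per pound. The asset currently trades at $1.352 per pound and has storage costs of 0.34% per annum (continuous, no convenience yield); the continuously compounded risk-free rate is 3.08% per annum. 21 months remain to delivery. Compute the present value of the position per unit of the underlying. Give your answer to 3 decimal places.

Current fair forward for the remaining 21 months: F = S·e^((r + u)·T), (r + u) = 0.0308 + 0.0034 = 0.0342
F = 1.352 · e^(0.0342 × 21/12) = 1.352 × 1.061677 = 1.4354
Value of long forward = (F − K)·e^(−rT) = (1.4354 − 1.531) · e^(−0.0308·21/12)
= -0.0956 × 0.947527 = -0.091

-$0.091 per pound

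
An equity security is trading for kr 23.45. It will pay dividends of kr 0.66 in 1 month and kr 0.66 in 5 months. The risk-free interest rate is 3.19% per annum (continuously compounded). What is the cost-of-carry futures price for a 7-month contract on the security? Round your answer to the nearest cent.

PV(dividends) I = 0.66·e^(−0.0319·1/12) + 0.66·e^(−0.0319·5/12)
I = 0.6582 + 0.6513 = 1.3095
F = (S − I)·e^(rT) = (23.45 − 1.3095) · e^(0.0319·7/12)
= 22.1405 · e^0.018608 = 22.1405 × 1.018782 = kr 22.56

kr 22.56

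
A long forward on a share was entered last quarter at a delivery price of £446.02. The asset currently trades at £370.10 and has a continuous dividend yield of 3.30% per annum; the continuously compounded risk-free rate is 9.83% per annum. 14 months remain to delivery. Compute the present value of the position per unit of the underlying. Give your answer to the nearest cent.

Current fair forward for the remaining 14 months: F = S·e^((r − q)·T), (r − q) = 0.0983 − 0.0330 = 0.0653
F = 370.10 · e^(0.0653 × 14/12) = 370.10 × 1.079160 = 399.3971
Value of long forward = (F − K)·e^(−rT) = (399.3971 − 446.02) · e^(−0.0983·14/12)
= -46.6229 × 0.891648 = -41.57

-£41.57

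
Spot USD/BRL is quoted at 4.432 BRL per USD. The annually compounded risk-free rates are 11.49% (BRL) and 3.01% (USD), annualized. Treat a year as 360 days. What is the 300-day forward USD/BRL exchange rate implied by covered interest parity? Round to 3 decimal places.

By covered interest parity, F = S · (1+r_BRL)^T / (1+r_USD)^T
= 4.432 × 1.094872 / 1.025021 = 4.432 × 1.068146
F = 4.734 BRL per USD

4.734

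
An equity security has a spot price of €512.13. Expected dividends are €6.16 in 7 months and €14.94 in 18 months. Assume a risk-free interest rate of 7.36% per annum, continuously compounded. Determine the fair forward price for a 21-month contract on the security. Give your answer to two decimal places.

€560.60

PV(dividends) I = 6.16·e^(−0.0736·7/12) + 14.94·e^(−0.0736·18/12)
I = 5.9011 + 13.3784 = 19.2795
F = (S − I)·e^(rT) = (512.13 − 19.2795) · e^(0.0736·21/12)
= 492.8505 · e^0.128800 = 492.8505 × 1.137463 = €560.60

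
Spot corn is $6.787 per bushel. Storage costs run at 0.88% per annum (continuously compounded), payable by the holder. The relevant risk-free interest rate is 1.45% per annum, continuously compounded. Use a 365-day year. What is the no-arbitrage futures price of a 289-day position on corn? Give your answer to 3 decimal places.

Net carry = r + u − y = 0.0145 + 0.0088 − 0.0000 = 0.0233
F = S·e^((r+u−y)T) = 6.787 · e^(0.0233 × 289/365) = 6.787 · e^0.018448
= 6.787 × 1.018619 = $6.913 per bushel

$6.913 per bushel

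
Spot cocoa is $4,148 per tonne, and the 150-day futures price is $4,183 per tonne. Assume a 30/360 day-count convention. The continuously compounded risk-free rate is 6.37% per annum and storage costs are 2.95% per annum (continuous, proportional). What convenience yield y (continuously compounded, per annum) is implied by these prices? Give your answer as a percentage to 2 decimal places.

F = S·e^((r+u−y)T) ⇒ (r+u−y) = ln(F/S)/T
ln(4183/4148) = 0.008402; /T ⇒ 0.020165
y = r + u − ln(F/S)/T = 0.0637 + 0.0295 − 0.020165 = 0.073035
y = 7.30%

7.30%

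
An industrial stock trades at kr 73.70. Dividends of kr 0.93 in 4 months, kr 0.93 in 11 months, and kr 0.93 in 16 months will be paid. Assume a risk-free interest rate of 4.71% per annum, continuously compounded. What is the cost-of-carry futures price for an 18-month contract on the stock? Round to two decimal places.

PV(dividends) I = 0.93·e^(−0.0471·4/12) + 0.93·e^(−0.0471·11/12) + 0.93·e^(−0.0471·16/12)
I = 0.9155 + 0.8907 + 0.8734 = 2.6796
F = (S − I)·e^(rT) = (73.70 − 2.6796) · e^(0.0471·18/12)
= 71.0204 · e^0.070650 = 71.0204 × 1.073206 = kr 76.22

kr 76.22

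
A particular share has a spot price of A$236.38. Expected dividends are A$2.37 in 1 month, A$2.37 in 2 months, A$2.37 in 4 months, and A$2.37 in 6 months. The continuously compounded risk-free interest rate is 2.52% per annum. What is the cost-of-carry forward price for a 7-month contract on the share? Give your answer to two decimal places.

A$230.33

PV(dividends) I = 2.37·e^(−0.0252·1/12) + 2.37·e^(−0.0252·2/12) + 2.37·e^(−0.0252·4/12) + 2.37·e^(−0.0252·6/12)
I = 2.3650 + 2.3601 + 2.3502 + 2.3403 = 9.4156
F = (S − I)·e^(rT) = (236.38 − 9.4156) · e^(0.0252·7/12)
= 226.9644 · e^0.014700 = 226.9644 × 1.014809 = A$230.33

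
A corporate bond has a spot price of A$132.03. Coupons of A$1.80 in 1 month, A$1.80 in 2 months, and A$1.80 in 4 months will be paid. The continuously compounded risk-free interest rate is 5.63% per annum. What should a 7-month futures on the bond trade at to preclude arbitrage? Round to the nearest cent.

PV(coupons) I = 1.80·e^(−0.0563·1/12) + 1.80·e^(−0.0563·2/12) + 1.80·e^(−0.0563·4/12)
I = 1.7916 + 1.7832 + 1.7665 = 5.3413
F = (S − I)·e^(rT) = (132.03 − 5.3413) · e^(0.0563·7/12)
= 126.6887 · e^0.032842 = 126.6887 × 1.033387 = A$130.92

A$130.92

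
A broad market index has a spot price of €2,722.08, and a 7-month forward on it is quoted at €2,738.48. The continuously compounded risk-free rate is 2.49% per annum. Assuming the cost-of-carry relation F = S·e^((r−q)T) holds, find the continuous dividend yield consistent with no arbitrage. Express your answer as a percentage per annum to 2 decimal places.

From F = S·e^((r−q)T): (r − q) = ln(F/S)/T
ln(2738.48/2722.08) = ln(1.006025) = 0.006007
(r − q) = 0.006007 / (7/12) = 0.010298
q = r − ln(F/S)/T = 0.0249 − 0.010298 = 0.014602
q = 1.46%

1.46%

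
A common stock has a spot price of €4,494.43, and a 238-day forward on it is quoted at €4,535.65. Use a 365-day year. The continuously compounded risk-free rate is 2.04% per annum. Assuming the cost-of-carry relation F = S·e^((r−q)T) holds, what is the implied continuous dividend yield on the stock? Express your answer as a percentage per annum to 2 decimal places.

From F = S·e^((r−q)T): (r − q) = ln(F/S)/T
ln(4535.65/4494.43) = ln(1.009171) = 0.009129
(r − q) = 0.009129 / (238/365) = 0.014000
q = r − ln(F/S)/T = 0.0204 − 0.014000 = 0.006400
q = 0.64%

0.64%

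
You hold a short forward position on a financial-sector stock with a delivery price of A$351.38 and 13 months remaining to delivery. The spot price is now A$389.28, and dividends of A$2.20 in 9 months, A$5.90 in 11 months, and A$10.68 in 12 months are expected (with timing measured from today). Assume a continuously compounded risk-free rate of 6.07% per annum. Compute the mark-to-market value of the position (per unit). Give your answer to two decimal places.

-A$42.53

PV(remaining dividends) I = 2.20·e^(−0.0607·9/12) + 5.90·e^(−0.0607·11/12) + 10.68·e^(−0.0607·12/12) = 17.7338
Current forward F = (S − I)·e^(rT) = (389.28 − 17.7338)·e^(0.0607·13/12) = 371.5462 × 1.067969 = 396.7998
Value (long) = (F − K)·e^(−rT) = (396.7998 − 351.38) × 0.936357 = 42.5291
Short position value = −(long value) = -A$42.53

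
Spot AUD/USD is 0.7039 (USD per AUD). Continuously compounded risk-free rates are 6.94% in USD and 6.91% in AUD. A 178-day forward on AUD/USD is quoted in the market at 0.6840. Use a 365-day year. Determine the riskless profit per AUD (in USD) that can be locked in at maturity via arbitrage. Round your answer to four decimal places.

Fair forward: F* = S·e^(carry·T), with carry = (r_USD − r_AUD) = 0.0694 − 0.0691 = 0.0003
F* = 0.7039 · e^(0.0003 × 178/365) = 0.7039 · e^0.000146 = 0.7039 × 1.000146 = 0.7040
Market 0.6840 < fair 0.7040: forward underpriced → reverse cash-and-carry (short spot, go long the forward).
At maturity, profit = |F_mkt − F*| = |0.6840 − 0.7040| = 0.0200 per AUD (in USD)

0.0200 per AUD (in USD)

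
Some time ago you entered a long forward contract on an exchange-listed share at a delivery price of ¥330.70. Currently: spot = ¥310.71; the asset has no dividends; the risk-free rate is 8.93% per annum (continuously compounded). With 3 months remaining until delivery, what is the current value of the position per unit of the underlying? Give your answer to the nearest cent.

-¥12.69

Current fair forward for the remaining 3 months: F = S·e^(r·T), r = 0.0893
F = 310.71 · e^(0.0893 × 3/12) = 310.71 × 1.022576 = 317.7246
Value of long forward = (F − K)·e^(−rT) = (317.7246 − 330.70) · e^(−0.0893·3/12)
= -12.9754 × 0.977922 = -12.69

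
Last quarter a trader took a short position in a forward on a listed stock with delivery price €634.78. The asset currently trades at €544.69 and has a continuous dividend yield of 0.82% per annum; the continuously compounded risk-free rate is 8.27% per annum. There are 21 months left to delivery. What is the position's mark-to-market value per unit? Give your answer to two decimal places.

€12.32

Current fair forward for the remaining 21 months: F = S·e^((r − q)·T), (r − q) = 0.0827 − 0.0082 = 0.0745
F = 544.69 · e^(0.0745 × 21/12) = 544.69 × 1.139256 = 620.5414
Value of long forward = (F − K)·e^(−rT) = (620.5414 − 634.78) · e^(−0.0827·21/12)
= -14.2386 × 0.865260 = -12.32
Short position value = −(long value) = €12.32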